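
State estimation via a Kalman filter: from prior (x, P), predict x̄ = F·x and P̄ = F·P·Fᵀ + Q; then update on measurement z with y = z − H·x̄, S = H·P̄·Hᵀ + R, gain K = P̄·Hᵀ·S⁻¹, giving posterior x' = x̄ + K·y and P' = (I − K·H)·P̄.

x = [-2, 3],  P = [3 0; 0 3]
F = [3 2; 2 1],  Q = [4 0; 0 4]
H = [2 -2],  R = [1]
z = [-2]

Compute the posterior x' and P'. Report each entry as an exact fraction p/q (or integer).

x̄ = F·x = [0, -1]
P̄ = F·P·Fᵀ + Q = [43 24; 24 19]
y = z − H·x̄ = [-4]
S = H·P̄·Hᵀ + R = [57]
K = P̄·Hᵀ·S⁻¹ = [2/3; 10/57]
x' = x̄ + K·y = [-8/3, -97/57]
P' = (I − K·H)·P̄ = [53/3 52/3; 52/3 983/57]

x' = [-8/3, -97/57]
P' = [53/3 52/3; 52/3 983/57]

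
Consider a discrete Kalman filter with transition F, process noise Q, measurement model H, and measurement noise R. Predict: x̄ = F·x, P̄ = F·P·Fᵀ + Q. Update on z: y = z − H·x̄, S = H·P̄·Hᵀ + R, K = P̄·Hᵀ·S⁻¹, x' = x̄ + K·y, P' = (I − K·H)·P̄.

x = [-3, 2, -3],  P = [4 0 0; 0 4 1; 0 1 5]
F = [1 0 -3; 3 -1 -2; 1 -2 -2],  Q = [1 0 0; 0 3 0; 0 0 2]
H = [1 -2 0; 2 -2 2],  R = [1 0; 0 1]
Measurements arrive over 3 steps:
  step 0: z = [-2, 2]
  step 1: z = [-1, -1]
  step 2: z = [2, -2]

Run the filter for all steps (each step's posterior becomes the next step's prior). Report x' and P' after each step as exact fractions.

step 0: x̄ = F·x = [6, -5, -1]
step 0: P̄ = F·P·Fᵀ + Q = [50 45 40; 45 67 46; 40 46 50]
step 0: y = z − H·x̄ = [-18, -18]
step 0: S = H·P̄·Hᵀ + R = [139 -6; -6 261]
step 0: K = P̄·Hᵀ·S⁻¹ = [-1100/4027 4090/12081; -2549/4027 682/4027; -4348/12081 11920/36243]
step 0: x' = x̄ + K·y = [19422/4027, 13471/4027, -1779/4027]
step 0: P' = (I − K·H)·P̄ = [34650/4027 17875/4027 -48280/12081; 17875/4027 10212/4027 -7322/4027; -48280/12081 -7322/4027 84902/36243]
step 1: x̄ = F·x = [24759/4027, 48353/4027, -3962/4027]
step 1: P̄ = F·P·Fᵀ + Q = [220139/4027 297737/4027 92036/4027; 297737/4027 3856133/36243 1096181/36243; 92036/4027 1096181/36243 500252/36243]
step 1: y = z − H·x̄ = [67920/4027, 51085/4027]
step 1: S = H·P̄·Hᵀ + R = [6723494/36243 193720/12081; 193720/12081 200763/4027]
step 1: K = P̄·Hᵀ·S⁻¹ = [-172575615/325875686 51189136/162937843; -248322217/325875686 25449278/162937843; -37728011/162937843 54048190/162937843]
step 1: x' = x̄ + K·y = [195805111/162937843, 185147107/162937843, -110999368/162937843]
step 1: P' = (I − K·H)·P̄ = [995282891/325875686 583929253/325875686 -180082251/162937843; 583929253/325875686 416125735/325875686 -71177120/162937843; -180082251/162937843 -71177120/162937843 135929226/162937843]
step 2: x̄ = F·x = [528803215/162937843, 36721586/9584579, 47509633/162937843]
step 2: P̄ = F·P·Fᵀ + Q = [5928871657/325875686 222582851/9584579 2405272167/325875686; 222582851/9584579 343756299/9584579 83682934/9584579; 2405272167/325875686 83682934/9584579 2365078087/325875686]
step 2: y = z − H·x̄ = [1045606395/162937843, -229967458/162937843]
step 2: S = H·P̄·Hᵀ + R = [22734336271/325875686 3315681842/162937843; 3315681842/162937843 8095207571/162937843]
step 2: K = P̄·Hᵀ·S⁻¹ = [-44418747217/90414666981 294275575364/994561336791; -66680779138/90414666981 143822105840/994561336791; -21960606299/90414666981 335460030736/994561336791]
step 2: x' = x̄ + K·y = [-323045648984/994561336791, -1099455820316/994561336791, -1733650669780/994561336791]
step 2: P' = (I − K·H)·P̄ = [2906392565885/994561336791 1697499392636/994561336791 -1061755385567/994561336791; 1697499392636/994561336791 1215493981577/994561336791 -410094358139/994561336791; -1061755385567/994561336791 -410094358139/994561336791 819391042796/994561336791]

step 0: x' = [19422/4027, 13471/4027, -1779/4027], P' = [34650/4027 17875/4027 -48280/12081; 17875/4027 10212/4027 -7322/4027; -48280/12081 -7322/4027 84902/36243]
step 1: x' = [195805111/162937843, 185147107/162937843, -110999368/162937843], P' = [995282891/325875686 583929253/325875686 -180082251/162937843; 583929253/325875686 416125735/325875686 -71177120/162937843; -180082251/162937843 -71177120/162937843 135929226/162937843]
step 2: x' = [-323045648984/994561336791, -1099455820316/994561336791, -1733650669780/994561336791], P' = [2906392565885/994561336791 1697499392636/994561336791 -1061755385567/994561336791; 1697499392636/994561336791 1215493981577/994561336791 -410094358139/994561336791; -1061755385567/994561336791 -410094358139/994561336791 819391042796/994561336791]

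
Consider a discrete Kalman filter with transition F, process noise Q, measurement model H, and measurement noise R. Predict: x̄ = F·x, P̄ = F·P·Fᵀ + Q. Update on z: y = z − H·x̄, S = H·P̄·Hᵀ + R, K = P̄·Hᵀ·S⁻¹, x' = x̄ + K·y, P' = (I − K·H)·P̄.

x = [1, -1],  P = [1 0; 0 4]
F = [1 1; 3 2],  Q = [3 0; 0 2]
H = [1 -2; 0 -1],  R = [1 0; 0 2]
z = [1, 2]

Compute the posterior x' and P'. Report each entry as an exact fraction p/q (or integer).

x̄ = F·x = [0, 1]
P̄ = F·P·Fᵀ + Q = [8 11; 11 27]
y = z − H·x̄ = [3, 3]
S = H·P̄·Hᵀ + R = [73 43; 43 29]
K = P̄·Hᵀ·S⁻¹ = [1/4 -3/4; -43/134 -61/134]
x' = x̄ + K·y = [-3/2, -89/67]
P' = (I − K·H)·P̄ = [13/4 3/2; 3/2 61/67]

x' = [-3/2, -89/67]
P' = [13/4 3/2; 3/2 61/67]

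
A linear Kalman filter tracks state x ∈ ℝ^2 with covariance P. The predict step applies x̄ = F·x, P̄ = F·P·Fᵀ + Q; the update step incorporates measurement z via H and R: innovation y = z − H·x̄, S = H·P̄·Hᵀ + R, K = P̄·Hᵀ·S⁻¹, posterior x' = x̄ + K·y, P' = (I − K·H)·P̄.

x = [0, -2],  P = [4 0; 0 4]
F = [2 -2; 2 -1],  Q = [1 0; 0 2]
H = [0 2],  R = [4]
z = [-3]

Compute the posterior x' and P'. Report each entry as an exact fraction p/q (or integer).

x̄ = F·x = [4, 2]
P̄ = F·P·Fᵀ + Q = [33 24; 24 22]
y = z − H·x̄ = [-7]
S = H·P̄·Hᵀ + R = [92]
K = P̄·Hᵀ·S⁻¹ = [12/23; 11/23]
x' = x̄ + K·y = [8/23, -31/23]
P' = (I − K·H)·P̄ = [183/23 24/23; 24/23 22/23]

x' = [8/23, -31/23]
P' = [183/23 24/23; 24/23 22/23]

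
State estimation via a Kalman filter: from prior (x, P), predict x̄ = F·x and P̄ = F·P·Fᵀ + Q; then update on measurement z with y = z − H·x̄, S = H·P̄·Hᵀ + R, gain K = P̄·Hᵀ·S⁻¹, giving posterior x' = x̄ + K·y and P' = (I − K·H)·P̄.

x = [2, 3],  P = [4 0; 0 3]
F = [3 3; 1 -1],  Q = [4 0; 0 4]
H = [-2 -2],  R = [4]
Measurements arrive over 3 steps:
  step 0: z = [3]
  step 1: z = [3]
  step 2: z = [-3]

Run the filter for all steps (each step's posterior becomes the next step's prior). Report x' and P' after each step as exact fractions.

step 0: x̄ = F·x = [15, -1]
step 0: P̄ = F·P·Fᵀ + Q = [67 3; 3 11]
step 0: y = z − H·x̄ = [31]
step 0: S = H·P̄·Hᵀ + R = [340]
step 0: K = P̄·Hᵀ·S⁻¹ = [-7/17; -7/85]
step 0: x' = x̄ + K·y = [38/17, -302/85]
step 0: P' = (I − K·H)·P̄ = [159/17 -145/17; -145/17 739/85]
step 1: x̄ = F·x = [-336/85, 492/85]
step 1: P̄ = F·P·Fᵀ + Q = [1096/85 168/85; 168/85 3324/85]
step 1: y = z − H·x̄ = [567/85]
step 1: S = H·P̄·Hᵀ + R = [19364/85]
step 1: K = P̄·Hᵀ·S⁻¹ = [-632/4841; -1746/4841]
step 1: x' = x̄ + K·y = [-23352/4841, 16374/4841]
step 1: P' = (I − K·H)·P̄ = [43624/4841 -42360/4841; -42360/4841 45852/4841]
step 2: x̄ = F·x = [-20934/4841, -39726/4841]
step 2: P̄ = F·P·Fᵀ + Q = [62168/4841 -6684/4841; -6684/4841 193560/4841]
step 2: y = z − H·x̄ = [-135843/4841]
step 2: S = H·P̄·Hᵀ + R = [988804/4841]
step 2: K = P̄·Hᵀ·S⁻¹ = [-27742/247201; -93438/247201]
step 2: x' = x̄ + K·y = [-290508/247201, 593388/247201]
step 2: P' = (I − K·H)·P̄ = [2538632/247201 -2483148/247201; -2483148/247201 2670024/247201]

step 0: x' = [38/17, -302/85], P' = [159/17 -145/17; -145/17 739/85]
step 1: x' = [-23352/4841, 16374/4841], P' = [43624/4841 -42360/4841; -42360/4841 45852/4841]
step 2: x' = [-290508/247201, 593388/247201], P' = [2538632/247201 -2483148/247201; -2483148/247201 2670024/247201]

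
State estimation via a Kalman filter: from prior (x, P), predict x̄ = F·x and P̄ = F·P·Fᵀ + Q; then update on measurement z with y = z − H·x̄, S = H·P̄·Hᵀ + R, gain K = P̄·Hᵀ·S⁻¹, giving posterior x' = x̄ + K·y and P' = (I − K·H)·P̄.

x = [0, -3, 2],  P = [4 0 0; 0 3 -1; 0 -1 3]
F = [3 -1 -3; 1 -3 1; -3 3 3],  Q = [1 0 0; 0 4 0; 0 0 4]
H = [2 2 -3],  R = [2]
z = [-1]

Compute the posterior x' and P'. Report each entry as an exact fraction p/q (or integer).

x' = [-7249/1073, 9619/1073, 1929/1073]
P' = [17403/1073 -21748/1073 -3000/1073; -21748/1073 33100/1073 7512/1073; -3000/1073 7512/1073 3140/1073]

x̄ = F·x = [-3, 11, -3]
P̄ = F·P·Fᵀ + Q = [61 4 -60; 4 44 -24; -60 -24 76]
y = z − H·x̄ = [-26]
S = H·P̄·Hᵀ + R = [2146]
K = P̄·Hᵀ·S⁻¹ = [155/1073; 84/1073; -198/1073]
x' = x̄ + K·y = [-7249/1073, 9619/1073, 1929/1073]
P' = (I − K·H)·P̄ = [17403/1073 -21748/1073 -3000/1073; -21748/1073 33100/1073 7512/1073; -3000/1073 7512/1073 3140/1073]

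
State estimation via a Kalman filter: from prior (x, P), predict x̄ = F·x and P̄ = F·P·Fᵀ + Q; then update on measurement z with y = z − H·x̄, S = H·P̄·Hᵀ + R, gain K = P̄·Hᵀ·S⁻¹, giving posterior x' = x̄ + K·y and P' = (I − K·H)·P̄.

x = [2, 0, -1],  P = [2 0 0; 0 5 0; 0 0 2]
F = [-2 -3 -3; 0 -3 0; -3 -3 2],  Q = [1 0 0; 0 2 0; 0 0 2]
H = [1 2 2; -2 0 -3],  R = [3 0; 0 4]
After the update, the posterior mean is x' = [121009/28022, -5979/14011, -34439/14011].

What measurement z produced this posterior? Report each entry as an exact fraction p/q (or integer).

x̄ = F·x = [-1, 0, -8]
P̄ = F·P·Fᵀ + Q = [72 45 45; 45 47 45; 45 45 73]
S = H·P̄·Hᵀ + R = [1275 -1347; -1347 1489]
K = P̄·Hᵀ·S⁻¹ = [-195/28022 -5427/28022; 18953/42033 3598/14011; 1093/42033 -2578/14011]
x' − x̄ = [149031/28022, -5979/14011, 77649/14011] = K·y
y = (KᵀK)⁻¹·Kᵀ·(x' − x̄) = [15, -28]
z = y + H·x̄ = [15, -28] + [-17, 26] = [-2, -2]

z = [-2, -2]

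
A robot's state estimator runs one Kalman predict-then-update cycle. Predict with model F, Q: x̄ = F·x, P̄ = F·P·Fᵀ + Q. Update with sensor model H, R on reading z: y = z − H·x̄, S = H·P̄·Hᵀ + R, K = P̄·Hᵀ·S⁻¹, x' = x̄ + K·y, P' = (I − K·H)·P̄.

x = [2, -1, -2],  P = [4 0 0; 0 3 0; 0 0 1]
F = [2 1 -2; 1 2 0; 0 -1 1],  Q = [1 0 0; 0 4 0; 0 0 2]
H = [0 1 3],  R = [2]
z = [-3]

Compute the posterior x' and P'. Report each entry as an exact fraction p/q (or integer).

x' = [7, 0, -1]
P' = [959/40 281/20 -47/10; 281/20 199/10 -33/5; -47/10 -33/5 12/5]

x̄ = F·x = [7, 0, -1]
P̄ = F·P·Fᵀ + Q = [24 14 -5; 14 20 -6; -5 -6 6]
y = z − H·x̄ = [0]
S = H·P̄·Hᵀ + R = [40]
K = P̄·Hᵀ·S⁻¹ = [-1/40; 1/20; 3/10]
x' = x̄ + K·y = [7, 0, -1]
P' = (I − K·H)·P̄ = [959/40 281/20 -47/10; 281/20 199/10 -33/5; -47/10 -33/5 12/5]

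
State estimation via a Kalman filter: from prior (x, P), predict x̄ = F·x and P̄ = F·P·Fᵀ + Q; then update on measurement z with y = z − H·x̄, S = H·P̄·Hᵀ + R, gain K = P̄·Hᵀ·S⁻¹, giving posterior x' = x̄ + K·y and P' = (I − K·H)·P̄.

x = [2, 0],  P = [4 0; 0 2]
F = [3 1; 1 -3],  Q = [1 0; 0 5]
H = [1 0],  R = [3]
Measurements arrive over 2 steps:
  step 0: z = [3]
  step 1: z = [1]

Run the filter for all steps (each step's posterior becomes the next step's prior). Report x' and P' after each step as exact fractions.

step 0: x̄ = F·x = [6, 2]
step 0: P̄ = F·P·Fᵀ + Q = [39 6; 6 27]
step 0: y = z − H·x̄ = [-3]
step 0: S = H·P̄·Hᵀ + R = [42]
step 0: K = P̄·Hᵀ·S⁻¹ = [13/14; 1/7]
step 0: x' = x̄ + K·y = [45/14, 11/7]
step 0: P' = (I − K·H)·P̄ = [39/14 3/7; 3/7 183/7]
step 1: x̄ = F·x = [157/14, -3/2]
step 1: P̄ = F·P·Fᵀ + Q = [767/14 -147/2; -147/2 481/2]
step 1: y = z − H·x̄ = [-143/14]
step 1: S = H·P̄·Hᵀ + R = [809/14]
step 1: K = P̄·Hᵀ·S⁻¹ = [767/809; -1029/809]
step 1: x' = x̄ + K·y = [1238/809, 9297/809]
step 1: P' = (I − K·H)·P̄ = [2301/809 -3087/809; -3087/809 118933/809]

step 0: x' = [45/14, 11/7], P' = [39/14 3/7; 3/7 183/7]
step 1: x' = [1238/809, 9297/809], P' = [2301/809 -3087/809; -3087/809 118933/809]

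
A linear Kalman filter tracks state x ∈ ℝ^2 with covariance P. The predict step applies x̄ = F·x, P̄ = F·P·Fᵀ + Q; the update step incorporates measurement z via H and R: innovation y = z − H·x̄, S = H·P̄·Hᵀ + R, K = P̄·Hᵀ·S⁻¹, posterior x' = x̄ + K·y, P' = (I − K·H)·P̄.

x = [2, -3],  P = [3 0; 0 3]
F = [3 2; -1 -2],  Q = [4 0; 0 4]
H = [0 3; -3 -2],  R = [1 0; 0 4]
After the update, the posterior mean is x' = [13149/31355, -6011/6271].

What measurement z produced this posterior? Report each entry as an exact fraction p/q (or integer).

z = [-3, 1]

x̄ = F·x = [0, 4]
P̄ = F·P·Fᵀ + Q = [43 -21; -21 19]
S = H·P̄·Hᵀ + R = [172 75; 75 215]
K = P̄·Hᵀ·S⁻¹ = [-1404/6271 -10239/31355; 2076/6271 5/6271]
x' − x̄ = [13149/31355, -31095/6271] = K·y
y = (KᵀK)⁻¹·Kᵀ·(x' − x̄) = [-15, 9]
z = y + H·x̄ = [-15, 9] + [12, -8] = [-3, 1]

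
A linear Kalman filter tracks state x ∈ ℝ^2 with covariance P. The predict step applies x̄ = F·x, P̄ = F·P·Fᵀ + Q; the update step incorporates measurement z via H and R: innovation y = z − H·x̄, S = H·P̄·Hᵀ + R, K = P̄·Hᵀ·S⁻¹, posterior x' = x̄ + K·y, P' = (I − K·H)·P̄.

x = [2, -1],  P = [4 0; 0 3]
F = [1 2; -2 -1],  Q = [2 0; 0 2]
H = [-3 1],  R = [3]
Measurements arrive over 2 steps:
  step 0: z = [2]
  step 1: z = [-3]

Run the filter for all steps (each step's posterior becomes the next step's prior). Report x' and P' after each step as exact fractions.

step 0: x' = [-34/27, -11/6], P' = [118/135 28/15; 28/15 63/10]
step 1: x' = [19222/18677, 29370/130739], P' = [8888/18677 11586/18677; 11586/18677 316455/130739]

step 0: x̄ = F·x = [0, -3]
step 0: P̄ = F·P·Fᵀ + Q = [18 -14; -14 21]
step 0: y = z − H·x̄ = [5]
step 0: S = H·P̄·Hᵀ + R = [270]
step 0: K = P̄·Hᵀ·S⁻¹ = [-34/135; 7/30]
step 0: x' = x̄ + K·y = [-34/27, -11/6]
step 0: P' = (I − K·H)·P̄ = [118/135 28/15; 28/15 63/10]
step 1: x̄ = F·x = [-133/27, 235/54]
step 1: P̄ = F·P·Fᵀ + Q = [4798/135 -3197/135; -3197/135 5201/270]
step 1: y = z − H·x̄ = [-1195/54]
step 1: S = H·P̄·Hᵀ + R = [130739/270]
step 1: K = P̄·Hᵀ·S⁻¹ = [-5026/18677; 24383/130739]
step 1: x' = x̄ + K·y = [19222/18677, 29370/130739]
step 1: P' = (I − K·H)·P̄ = [8888/18677 11586/18677; 11586/18677 316455/130739]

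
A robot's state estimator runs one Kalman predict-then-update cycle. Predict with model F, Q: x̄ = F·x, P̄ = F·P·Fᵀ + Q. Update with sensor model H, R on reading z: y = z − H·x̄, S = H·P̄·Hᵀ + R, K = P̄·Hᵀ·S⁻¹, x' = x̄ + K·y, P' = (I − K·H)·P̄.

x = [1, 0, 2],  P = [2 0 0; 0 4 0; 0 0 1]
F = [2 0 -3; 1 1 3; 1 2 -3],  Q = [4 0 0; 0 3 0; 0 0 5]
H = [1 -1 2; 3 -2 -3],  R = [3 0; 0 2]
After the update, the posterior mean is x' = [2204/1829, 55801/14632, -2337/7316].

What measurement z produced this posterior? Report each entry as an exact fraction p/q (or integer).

x̄ = F·x = [-4, 7, -5]
P̄ = F·P·Fᵀ + Q = [21 -5 13; -5 18 1; 13 1 32]
S = H·P̄·Hᵀ + R = [228 -30; -30 389]
K = P̄·Hᵀ·S⁻¹ = [1328/5487 194/1829; -3263/29264 -2157/14632; 13897/43896 -931/7316]
x' − x̄ = [9520/1829, -46623/14632, 34243/7316] = K·y
y = (KᵀK)⁻¹·Kᵀ·(x' − x̄) = [18, 8]
z = y + H·x̄ = [18, 8] + [-21, -11] = [-3, -3]

z = [-3, -3]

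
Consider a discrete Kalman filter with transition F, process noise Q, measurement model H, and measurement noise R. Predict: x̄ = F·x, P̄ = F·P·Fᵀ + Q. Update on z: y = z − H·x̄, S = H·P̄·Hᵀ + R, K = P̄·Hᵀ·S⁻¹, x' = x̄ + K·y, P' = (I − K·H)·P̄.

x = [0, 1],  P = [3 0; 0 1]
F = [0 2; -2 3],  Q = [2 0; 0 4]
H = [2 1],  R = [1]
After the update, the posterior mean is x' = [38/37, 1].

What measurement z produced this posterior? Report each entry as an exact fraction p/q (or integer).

x̄ = F·x = [2, 3]
P̄ = F·P·Fᵀ + Q = [6 6; 6 25]
S = H·P̄·Hᵀ + R = [74]
K = P̄·Hᵀ·S⁻¹ = [9/37; 1/2]
x' − x̄ = [-36/37, -2] = K·y
y = (KᵀK)⁻¹·Kᵀ·(x' − x̄) = [-4]
z = y + H·x̄ = [-4] + [7] = [3]

z = [3]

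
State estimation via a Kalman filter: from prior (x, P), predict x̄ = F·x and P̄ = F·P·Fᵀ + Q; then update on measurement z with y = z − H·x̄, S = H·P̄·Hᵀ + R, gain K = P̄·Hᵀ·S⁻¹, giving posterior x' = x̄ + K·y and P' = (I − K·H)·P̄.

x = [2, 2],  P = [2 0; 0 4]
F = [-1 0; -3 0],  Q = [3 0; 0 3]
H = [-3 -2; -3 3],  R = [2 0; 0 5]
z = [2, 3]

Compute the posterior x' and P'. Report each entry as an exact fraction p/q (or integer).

x' = [-1588/2099, 1653/16792]
P' = [334/2099 -96/2099; -96/2099 4557/16792]

x̄ = F·x = [-2, -6]
P̄ = F·P·Fᵀ + Q = [5 6; 6 21]
y = z − H·x̄ = [-16, 15]
S = H·P̄·Hᵀ + R = [203 -99; -99 131]
K = P̄·Hᵀ·S⁻¹ = [-405/2099 -258/2099; -3405/16792 3195/16792]
x' = x̄ + K·y = [-1588/2099, 1653/16792]
P' = (I − K·H)·P̄ = [334/2099 -96/2099; -96/2099 4557/16792]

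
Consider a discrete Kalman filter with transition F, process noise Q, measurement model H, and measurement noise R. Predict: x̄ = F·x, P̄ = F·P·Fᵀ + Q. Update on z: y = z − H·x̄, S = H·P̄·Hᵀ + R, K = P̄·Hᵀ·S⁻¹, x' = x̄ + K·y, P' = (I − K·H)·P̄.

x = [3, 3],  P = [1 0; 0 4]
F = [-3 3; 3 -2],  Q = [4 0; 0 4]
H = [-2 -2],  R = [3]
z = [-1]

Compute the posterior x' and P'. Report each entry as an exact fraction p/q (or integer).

x' = [-160/51, 193/51]
P' = [1475/51 -1427/51; -1427/51 1415/51]

x̄ = F·x = [0, 3]
P̄ = F·P·Fᵀ + Q = [49 -33; -33 29]
y = z − H·x̄ = [5]
S = H·P̄·Hᵀ + R = [51]
K = P̄·Hᵀ·S⁻¹ = [-32/51; 8/51]
x' = x̄ + K·y = [-160/51, 193/51]
P' = (I − K·H)·P̄ = [1475/51 -1427/51; -1427/51 1415/51]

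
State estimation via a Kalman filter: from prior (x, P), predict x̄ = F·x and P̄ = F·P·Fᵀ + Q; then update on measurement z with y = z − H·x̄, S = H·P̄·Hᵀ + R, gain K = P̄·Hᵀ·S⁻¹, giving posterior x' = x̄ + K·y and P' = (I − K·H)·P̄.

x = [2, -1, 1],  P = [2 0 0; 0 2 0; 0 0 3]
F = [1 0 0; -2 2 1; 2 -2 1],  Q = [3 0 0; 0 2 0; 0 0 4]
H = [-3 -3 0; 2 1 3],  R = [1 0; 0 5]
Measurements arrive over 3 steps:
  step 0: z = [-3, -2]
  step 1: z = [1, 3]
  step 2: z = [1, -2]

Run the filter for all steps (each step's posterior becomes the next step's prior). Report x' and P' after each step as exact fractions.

step 0: x̄ = F·x = [2, -5, 7]
step 0: P̄ = F·P·Fᵀ + Q = [5 -4 4; -4 21 -13; 4 -13 23]
step 0: y = z − H·x̄ = [-12, -22]
step 0: S = H·P̄·Hᵀ + R = [163 24; 24 207]
step 0: K = P̄·Hᵀ·S⁻¹ = [-117/3685 334/3685; -301/1005 -274/3015; 1351/11055 9784/33165]
step 0: x' = x̄ + K·y = [1426/3685, 1789/3015, -31729/33165]
step 0: P' = (I − K·H)·P̄ = [12062/3685 -1093/335 -3477/3685; -1093/335 10138/3015 2722/3015; -3477/3685 2722/3015 27188/33165]
step 1: x̄ = F·x = [1426/3685, -6013/11055, -4129/3015]
step 1: P̄ = F·P·Fᵀ + Q = [23117/3685 -51647/3685 4063/335; -51647/3685 231602/3685 -52084/1005; 4063/335 -52084/1005 150988/3015]
step 1: y = z − H·x̄ = [390/737, 25347/3685]
step 1: S = H·P̄·Hᵀ + R = [273302/737 189570/737; 189570/737 1187243/3685]
step 1: K = P̄·Hᵀ·S⁻¹ = [-2759829/98230639 12848968/98230639; -59571687/196461278 -13006943/98230639; 25116751/196461278 27374457/98230639]
step 1: x' = x̄ + K·y = [124932976/98230639, -475975297/294691917, 543719227/884075751]
step 1: P' = (I − K·H)·P̄ = [231692301/98230639 -230772358/98230639 -56122468/98230639; -230772358/98230639 481401945/196461278 311618057/589383834; -56122468/98230639 311618057/589383834 1183085269/1768151502]
step 2: x̄ = F·x = [124932976/98230639, -350840471/68005827, 5648364577/884075751]
step 2: P̄ = F·P·Fᵀ + Q = [526384218/98230639 -75465522/7556203 868806850/98230639; -75465522/7556203 6134089069/136011654 -5081573075/136011654; 868806850/98230639 -5081573075/136011654 67718992141/1768151502]
step 2: y = z − H·x̄ = [-3141837422/294691917, -16401112678/884075751]
step 2: S = H·P̄·Hᵀ + R = [54096670803/196461278 52774793362/294691917; 52774793362/294691917 228309179765/884075751]
step 2: K = P̄·Hᵀ·S⁻¹ = [-176351171040/5309645966701 682847415216/5309645966701; -20563694512341/69025397567113 -8982565984532/69025397567113; 685437660519/5309645966701 1482553347946/5309645966701]
step 2: x' = x̄ + K·y = [-4034844774224/5309645966701, 2290762002981/5309645966701, -888282923715/5309645966701]
step 2: P' = (I − K·H)·P̄ = [12284336759502/5309645966701 -12225553035822/5309645966701 -2976294469034/5309645966701; -12225553035822/5309645966701 165786754303133/69025397567113 2747815248861/5309645966701; -2976294469034/5309645966701 2747815248861/5309645966701 3539180142979/5309645966701]

step 0: x' = [1426/3685, 1789/3015, -31729/33165], P' = [12062/3685 -1093/335 -3477/3685; -1093/335 10138/3015 2722/3015; -3477/3685 2722/3015 27188/33165]
step 1: x' = [124932976/98230639, -475975297/294691917, 543719227/884075751], P' = [231692301/98230639 -230772358/98230639 -56122468/98230639; -230772358/98230639 481401945/196461278 311618057/589383834; -56122468/98230639 311618057/589383834 1183085269/1768151502]
step 2: x' = [-4034844774224/5309645966701, 2290762002981/5309645966701, -888282923715/5309645966701], P' = [12284336759502/5309645966701 -12225553035822/5309645966701 -2976294469034/5309645966701; -12225553035822/5309645966701 165786754303133/69025397567113 2747815248861/5309645966701; -2976294469034/5309645966701 2747815248861/5309645966701 3539180142979/5309645966701]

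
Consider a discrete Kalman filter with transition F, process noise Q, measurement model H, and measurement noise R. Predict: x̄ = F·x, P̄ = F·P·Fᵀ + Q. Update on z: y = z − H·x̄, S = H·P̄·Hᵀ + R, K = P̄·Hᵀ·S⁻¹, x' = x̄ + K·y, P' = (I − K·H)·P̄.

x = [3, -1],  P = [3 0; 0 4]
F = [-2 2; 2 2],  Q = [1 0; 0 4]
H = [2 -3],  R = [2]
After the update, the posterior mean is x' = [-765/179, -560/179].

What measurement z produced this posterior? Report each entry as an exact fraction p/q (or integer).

z = [1]

x̄ = F·x = [-8, 4]
P̄ = F·P·Fᵀ + Q = [29 4; 4 32]
S = H·P̄·Hᵀ + R = [358]
K = P̄·Hᵀ·S⁻¹ = [23/179; -44/179]
x' − x̄ = [667/179, -1276/179] = K·y
y = (KᵀK)⁻¹·Kᵀ·(x' − x̄) = [29]
z = y + H·x̄ = [29] + [-28] = [1]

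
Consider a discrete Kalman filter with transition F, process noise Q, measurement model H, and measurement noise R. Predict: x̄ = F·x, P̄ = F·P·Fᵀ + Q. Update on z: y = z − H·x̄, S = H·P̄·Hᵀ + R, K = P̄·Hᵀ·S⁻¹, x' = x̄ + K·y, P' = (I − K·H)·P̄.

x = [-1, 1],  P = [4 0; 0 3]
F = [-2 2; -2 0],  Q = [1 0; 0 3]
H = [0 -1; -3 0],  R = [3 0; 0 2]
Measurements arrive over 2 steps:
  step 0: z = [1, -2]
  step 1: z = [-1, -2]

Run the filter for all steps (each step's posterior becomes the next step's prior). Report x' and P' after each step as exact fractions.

step 0: x' = [1186/1741, -2555/3482], P' = [382/1741 48/1741; 48/1741 8079/3482]
step 1: x' = [359108/596731, 80243/1193462], P' = [129946/596731 4008/596731; 4008/596731 2006565/1193462]

step 0: x̄ = F·x = [4, 2]
step 0: P̄ = F·P·Fᵀ + Q = [29 16; 16 19]
step 0: y = z − H·x̄ = [3, 10]
step 0: S = H·P̄·Hᵀ + R = [22 48; 48 263]
step 0: K = P̄·Hᵀ·S⁻¹ = [-16/1741 -573/1741; -2693/3482 -72/1741]
step 0: x' = x̄ + K·y = [1186/1741, -2555/3482]
step 0: P' = (I − K·H)·P̄ = [382/1741 48/1741; 48/1741 8079/3482]
step 1: x̄ = F·x = [-4927/1741, -2372/1741]
step 1: P̄ = F·P·Fᵀ + Q = [19043/1741 1336/1741; 1336/1741 6751/1741]
step 1: y = z − H·x̄ = [-4113/1741, -18263/1741]
step 1: S = H·P̄·Hᵀ + R = [11974/1741 4008/1741; 4008/1741 174869/1741]
step 1: K = P̄·Hᵀ·S⁻¹ = [-1336/596731 -194919/596731; -668855/1193462 -6012/596731]
step 1: x' = x̄ + K·y = [359108/596731, 80243/1193462]
step 1: P' = (I − K·H)·P̄ = [129946/596731 4008/596731; 4008/596731 2006565/1193462]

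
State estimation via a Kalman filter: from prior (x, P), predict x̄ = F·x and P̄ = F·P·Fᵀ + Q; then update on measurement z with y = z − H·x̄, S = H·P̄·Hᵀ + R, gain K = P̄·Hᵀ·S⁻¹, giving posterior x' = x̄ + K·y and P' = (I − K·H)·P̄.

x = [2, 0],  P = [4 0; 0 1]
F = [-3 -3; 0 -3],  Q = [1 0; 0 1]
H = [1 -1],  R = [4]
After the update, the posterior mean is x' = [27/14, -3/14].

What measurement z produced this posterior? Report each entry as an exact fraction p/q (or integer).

x̄ = F·x = [-6, 0]
P̄ = F·P·Fᵀ + Q = [46 9; 9 10]
S = H·P̄·Hᵀ + R = [42]
K = P̄·Hᵀ·S⁻¹ = [37/42; -1/42]
x' − x̄ = [111/14, -3/14] = K·y
y = (KᵀK)⁻¹·Kᵀ·(x' − x̄) = [9]
z = y + H·x̄ = [9] + [-6] = [3]

z = [3]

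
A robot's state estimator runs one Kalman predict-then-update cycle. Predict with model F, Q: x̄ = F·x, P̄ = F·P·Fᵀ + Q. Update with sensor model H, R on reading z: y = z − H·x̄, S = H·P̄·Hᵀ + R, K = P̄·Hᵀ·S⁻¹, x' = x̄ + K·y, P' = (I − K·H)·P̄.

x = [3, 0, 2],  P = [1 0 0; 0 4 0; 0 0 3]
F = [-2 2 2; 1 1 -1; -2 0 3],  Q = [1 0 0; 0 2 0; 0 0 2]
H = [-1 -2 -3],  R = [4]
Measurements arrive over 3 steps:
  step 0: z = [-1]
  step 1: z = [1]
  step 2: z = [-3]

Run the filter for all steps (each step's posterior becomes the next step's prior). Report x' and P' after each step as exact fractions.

step 0: x̄ = F·x = [-2, 1, 0]
step 0: P̄ = F·P·Fᵀ + Q = [33 0 22; 0 10 -11; 22 -11 33]
step 0: y = z − H·x̄ = [-1]
step 0: S = H·P̄·Hᵀ + R = [374]
step 0: K = P̄·Hᵀ·S⁻¹ = [-9/34; 13/374; -9/34]
step 0: x' = x̄ + K·y = [-59/34, 361/374, 9/34]
step 0: P' = (I − K·H)·P̄ = [231/34 117/34 -143/34; 117/34 3571/374 -257/34; -143/34 -257/34 231/34]
step 1: x̄ = F·x = [1109/187, -387/374, 145/34]
step 1: P̄ = F·P·Fᵀ + Q = [7329/187 -4657/187 865/17; -4657/187 20775/374 -2875/34; 865/17 -2875/34 4787/34]
step 1: y = z − H·x̄ = [6603/374]
step 1: S = H·P̄·Hᵀ + R = [270591/374]
step 1: K = P̄·Hᵀ·S⁻¹ = [-53120/270591; 62639/270591; -37917/90197]
step 1: x' = x̄ + K·y = [222299/90197, 275300/90197, -284764/90197]
step 1: P' = (I − K·H)·P̄ = [3060397/270591 2158019/270591 -795995/90197; 2158019/270591 4539796/270591 -1276463/90197; -795995/90197 -1276463/90197 1166863/90197]
step 2: x̄ = F·x = [-463526/90197, 782363/90197, -1298890/90197]
step 2: P̄ = F·P·Fᵀ + Q = [15878335/270591 -4531440/90197 25516562/270591; -4531440/90197 9464250/90197 -14788897/90197; 25516562/270591 -14788897/90197 72943891/270591]
step 2: y = z − H·x̄ = [-3066061/90197]
step 2: S = H·P̄·Hᵀ + R = [353348518/270591]
step 2: K = P̄·Hᵀ·S⁻¹ = [-65239381/353348518; 89908893/353348518; -155614853/353348518]
step 2: x' = x̄ + K·y = [401806009/353348518, 8655013/353348518, 201378929/353348518]
step 2: P' = (I − K·H)·P̄ = [5005374559/353348518 3924992703/353348518 -4198134147/353348518; 3924992703/353348518 7202483061/353348518 -6229864799/353348518; -4198134147/353348518 -6229864799/353348518 5760107719/353348518]

step 0: x' = [-59/34, 361/374, 9/34], P' = [231/34 117/34 -143/34; 117/34 3571/374 -257/34; -143/34 -257/34 231/34]
step 1: x' = [222299/90197, 275300/90197, -284764/90197], P' = [3060397/270591 2158019/270591 -795995/90197; 2158019/270591 4539796/270591 -1276463/90197; -795995/90197 -1276463/90197 1166863/90197]
step 2: x' = [401806009/353348518, 8655013/353348518, 201378929/353348518], P' = [5005374559/353348518 3924992703/353348518 -4198134147/353348518; 3924992703/353348518 7202483061/353348518 -6229864799/353348518; -4198134147/353348518 -6229864799/353348518 5760107719/353348518]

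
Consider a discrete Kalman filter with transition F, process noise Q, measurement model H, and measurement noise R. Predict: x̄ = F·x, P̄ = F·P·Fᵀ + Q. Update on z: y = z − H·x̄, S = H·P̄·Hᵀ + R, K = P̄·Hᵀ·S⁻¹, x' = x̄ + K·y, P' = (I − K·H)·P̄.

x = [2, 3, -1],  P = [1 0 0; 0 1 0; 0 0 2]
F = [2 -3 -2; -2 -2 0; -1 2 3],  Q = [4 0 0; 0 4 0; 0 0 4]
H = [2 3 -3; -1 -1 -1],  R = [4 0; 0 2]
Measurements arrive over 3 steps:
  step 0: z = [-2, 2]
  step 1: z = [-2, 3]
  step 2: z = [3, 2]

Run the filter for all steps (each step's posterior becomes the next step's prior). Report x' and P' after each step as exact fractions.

step 0: x̄ = F·x = [-3, -10, 1]
step 0: P̄ = F·P·Fᵀ + Q = [25 2 -20; 2 12 -2; -20 -2 27]
step 0: y = z − H·x̄ = [37, -10]
step 0: S = H·P̄·Hᵀ + R = [755 -35; -35 26]
step 0: K = P̄·Hᵀ·S⁻¹ = [2771/18405 -245/3681; 776/18405 -1490/3681; -1159/6135 -548/1227]
step 0: x' = x̄ + K·y = [6618/2045, -8982/2045, -3116/2045]
step 0: P' = (I − K·H)·P̄ = [130114/18405 -105356/18405 -7436/6135; -105356/18405 95764/18405 8164/6135; -7436/6135 8164/6135 1584/2045]
step 1: x̄ = F·x = [46414/2045, 4728/2045, -6786/409]
step 1: P̄ = F·P·Fᵀ + Q = [3249616/18405 -147848/18405 -430940/3681; -147848/18405 134284/18405 14956/3681; -430940/3681 14956/3681 312854/3681]
step 1: y = z − H·x̄ = [-212892/2045, 23347/2045]
step 1: S = H·P̄·Hᵀ + R = [51095254/18405 -3624734/18405; -3624734/18405 529444/18405]
step 1: K = P̄·Hᵀ·S⁻¹ = [43407458/188989121 -40882624/188989121; -3856752/188989121 -48256016/188989121; -37738339/188989121 -74302854/188989121]
step 1: x' = x̄ + K·y = [-696257266/188989121, 287520296/188989121, -55236744/188989121]
step 1: P' = (I − K·H)·P̄ = [1737097240/188989121 -1377760104/188989121 -277571888/188989121; -1377760104/188989121 1193818268/188989121 280453868/188989121; -277571888/188989121 280453868/188989121 145723728/188989121]
step 2: x̄ = F·x = [-2144601932/188989121, 817473940/188989121, 1105587626/188989121]
step 2: P̄ = F·P·Fᵀ + Q = [41150747536/188989121 -2529471640/188989121 -27022242572/188989121; -2529471640/188989121 1457537684/188989121 1437149736/188989121; -27022242572/188989121 1437149736/188989121 19121758508/188989121]
step 2: y = z − H·x̄ = [5720512285/188989121, 156437876/188989121]
step 2: S = H·P̄·Hᵀ + R = [618617168292/188989121 -43683716972/188989121; -43683716972/188989121 5878893018/188989121]
step 2: K = P̄·Hᵀ·S⁻¹ = [270600189697/1143264896579 -244934808284/1143264896579; -29985451781/1143264896579 -293833271764/1143264896579; -229693808673/1143264896579 -449842524458/1143264896579]
step 2: x' = x̄ + K·y = [-4985437641527/1143264896579, 3794347830491/1143264896579, -636857507079/1143264896579]
step 2: P' = (I − K·H)·P̄ = [10853283784292/1143264896579 -8619068218828/1143264896579 -1744345948896/1143264896579; -8619068218828/1143264896579 7456399819600/1143264896579 1750334942756/1143264896579; -1744345948896/1143264896579 1750334942756/1143264896579 893696055056/1143264896579]

step 0: x' = [6618/2045, -8982/2045, -3116/2045], P' = [130114/18405 -105356/18405 -7436/6135; -105356/18405 95764/18405 8164/6135; -7436/6135 8164/6135 1584/2045]
step 1: x' = [-696257266/188989121, 287520296/188989121, -55236744/188989121], P' = [1737097240/188989121 -1377760104/188989121 -277571888/188989121; -1377760104/188989121 1193818268/188989121 280453868/188989121; -277571888/188989121 280453868/188989121 145723728/188989121]
step 2: x' = [-4985437641527/1143264896579, 3794347830491/1143264896579, -636857507079/1143264896579], P' = [10853283784292/1143264896579 -8619068218828/1143264896579 -1744345948896/1143264896579; -8619068218828/1143264896579 7456399819600/1143264896579 1750334942756/1143264896579; -1744345948896/1143264896579 1750334942756/1143264896579 893696055056/1143264896579]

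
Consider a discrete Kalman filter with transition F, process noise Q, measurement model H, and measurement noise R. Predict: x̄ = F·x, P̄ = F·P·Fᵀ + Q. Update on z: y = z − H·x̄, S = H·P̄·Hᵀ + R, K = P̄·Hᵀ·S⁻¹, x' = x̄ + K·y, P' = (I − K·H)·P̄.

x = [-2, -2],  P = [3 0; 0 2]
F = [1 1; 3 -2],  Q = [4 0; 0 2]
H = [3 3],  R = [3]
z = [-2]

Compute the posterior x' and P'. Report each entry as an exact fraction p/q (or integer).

x̄ = F·x = [-4, -2]
P̄ = F·P·Fᵀ + Q = [9 5; 5 37]
y = z − H·x̄ = [16]
S = H·P̄·Hᵀ + R = [507]
K = P̄·Hᵀ·S⁻¹ = [14/169; 42/169]
x' = x̄ + K·y = [-452/169, 334/169]
P' = (I − K·H)·P̄ = [933/169 -919/169; -919/169 961/169]

x' = [-452/169, 334/169]
P' = [933/169 -919/169; -919/169 961/169]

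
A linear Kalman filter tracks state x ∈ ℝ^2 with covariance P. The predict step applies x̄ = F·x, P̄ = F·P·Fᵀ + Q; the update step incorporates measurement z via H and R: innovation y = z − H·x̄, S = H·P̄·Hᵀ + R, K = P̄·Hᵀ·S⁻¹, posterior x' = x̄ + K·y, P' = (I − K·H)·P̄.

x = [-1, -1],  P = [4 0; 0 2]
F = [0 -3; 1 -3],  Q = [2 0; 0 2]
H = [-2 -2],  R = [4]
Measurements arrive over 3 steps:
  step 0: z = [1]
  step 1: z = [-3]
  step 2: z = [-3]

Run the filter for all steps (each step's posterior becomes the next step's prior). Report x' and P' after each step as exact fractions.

step 0: x' = [34/81, -23/27], P' = [176/81 -46/27; -46/27 20/9]
step 1: x' = [6895/8717, 6507/8717], P' = [11998/8717 -8182/8717; -8182/8717 13002/8717]
step 2: x' = [39373/621839, 848163/621839], P' = [851516/621839 -575500/621839; -575500/621839 912606/621839]

step 0: x̄ = F·x = [3, 2]
step 0: P̄ = F·P·Fᵀ + Q = [20 18; 18 24]
step 0: y = z − H·x̄ = [11]
step 0: S = H·P̄·Hᵀ + R = [324]
step 0: K = P̄·Hᵀ·S⁻¹ = [-19/81; -7/27]
step 0: x' = x̄ + K·y = [34/81, -23/27]
step 0: P' = (I − K·H)·P̄ = [176/81 -46/27; -46/27 20/9]
step 1: x̄ = F·x = [23/9, 241/81]
step 1: P̄ = F·P·Fᵀ + Q = [22 226/9; 226/9 2786/81]
step 1: y = z − H·x̄ = [653/81]
step 1: S = H·P̄·Hᵀ + R = [34868/81]
step 1: K = P̄·Hᵀ·S⁻¹ = [-1908/8717; -2410/8717]
step 1: x' = x̄ + K·y = [6895/8717, 6507/8717]
step 1: P' = (I − K·H)·P̄ = [11998/8717 -8182/8717; -8182/8717 13002/8717]
step 2: x̄ = F·x = [-19521/8717, -12626/8717]
step 2: P̄ = F·P·Fᵀ + Q = [134452/8717 141564/8717; 141564/8717 195542/8717]
step 2: y = z − H·x̄ = [-90445/8717]
step 2: S = H·P̄·Hᵀ + R = [2487356/8717]
step 2: K = P̄·Hᵀ·S⁻¹ = [-138008/621839; -168553/621839]
step 2: x' = x̄ + K·y = [39373/621839, 848163/621839]
step 2: P' = (I − K·H)·P̄ = [851516/621839 -575500/621839; -575500/621839 912606/621839]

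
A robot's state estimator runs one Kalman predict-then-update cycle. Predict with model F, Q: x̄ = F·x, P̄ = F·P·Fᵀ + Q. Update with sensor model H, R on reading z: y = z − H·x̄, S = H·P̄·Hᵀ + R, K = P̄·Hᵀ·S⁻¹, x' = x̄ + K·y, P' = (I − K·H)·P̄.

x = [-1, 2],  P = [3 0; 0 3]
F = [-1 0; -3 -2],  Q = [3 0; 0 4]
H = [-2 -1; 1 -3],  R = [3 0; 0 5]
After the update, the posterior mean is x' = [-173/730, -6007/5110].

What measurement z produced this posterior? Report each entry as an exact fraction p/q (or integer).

x̄ = F·x = [1, -1]
P̄ = F·P·Fᵀ + Q = [6 9; 9 43]
S = H·P̄·Hᵀ + R = [106 162; 162 344]
K = P̄·Hᵀ·S⁻¹ = [-273/730 42/365; -386/2555 -1419/5110]
x' − x̄ = [-903/730, -897/5110] = K·y
y = (KᵀK)⁻¹·Kᵀ·(x' − x̄) = [3, -1]
z = y + H·x̄ = [3, -1] + [-1, 4] = [2, 3]

z = [2, 3]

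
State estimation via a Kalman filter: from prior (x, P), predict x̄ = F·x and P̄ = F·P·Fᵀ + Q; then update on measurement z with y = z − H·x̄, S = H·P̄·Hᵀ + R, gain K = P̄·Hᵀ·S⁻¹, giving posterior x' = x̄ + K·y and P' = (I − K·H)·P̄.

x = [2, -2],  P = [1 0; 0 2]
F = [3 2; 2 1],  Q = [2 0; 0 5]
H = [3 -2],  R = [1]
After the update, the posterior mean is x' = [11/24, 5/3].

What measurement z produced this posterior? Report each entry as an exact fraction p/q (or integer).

z = [-2]

x̄ = F·x = [2, 2]
P̄ = F·P·Fᵀ + Q = [19 10; 10 11]
S = H·P̄·Hᵀ + R = [96]
K = P̄·Hᵀ·S⁻¹ = [37/96; 1/12]
x' − x̄ = [-37/24, -1/3] = K·y
y = (KᵀK)⁻¹·Kᵀ·(x' − x̄) = [-4]
z = y + H·x̄ = [-4] + [2] = [-2]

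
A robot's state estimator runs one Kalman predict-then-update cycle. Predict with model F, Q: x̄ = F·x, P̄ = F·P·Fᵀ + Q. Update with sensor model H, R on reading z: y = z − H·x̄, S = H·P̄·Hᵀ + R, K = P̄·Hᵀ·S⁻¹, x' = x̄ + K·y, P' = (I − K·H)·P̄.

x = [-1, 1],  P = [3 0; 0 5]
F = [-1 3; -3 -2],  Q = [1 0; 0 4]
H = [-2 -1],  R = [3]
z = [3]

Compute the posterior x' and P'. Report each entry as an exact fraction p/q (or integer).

x̄ = F·x = [4, 1]
P̄ = F·P·Fᵀ + Q = [49 -21; -21 51]
y = z − H·x̄ = [12]
S = H·P̄·Hᵀ + R = [166]
K = P̄·Hᵀ·S⁻¹ = [-77/166; -9/166]
x' = x̄ + K·y = [-130/83, 29/83]
P' = (I − K·H)·P̄ = [2205/166 -4179/166; -4179/166 8385/166]

x' = [-130/83, 29/83]
P' = [2205/166 -4179/166; -4179/166 8385/166]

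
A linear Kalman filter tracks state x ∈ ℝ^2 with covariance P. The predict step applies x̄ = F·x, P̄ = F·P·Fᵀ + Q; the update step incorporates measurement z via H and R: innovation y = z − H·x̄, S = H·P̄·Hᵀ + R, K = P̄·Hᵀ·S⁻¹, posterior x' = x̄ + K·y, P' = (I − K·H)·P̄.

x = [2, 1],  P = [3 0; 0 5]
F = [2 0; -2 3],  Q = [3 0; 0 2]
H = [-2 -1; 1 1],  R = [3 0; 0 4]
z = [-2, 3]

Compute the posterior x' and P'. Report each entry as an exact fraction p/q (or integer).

x̄ = F·x = [4, -1]
P̄ = F·P·Fᵀ + Q = [15 -12; -12 59]
y = z − H·x̄ = [5, 0]
S = H·P̄·Hᵀ + R = [74 -53; -53 54]
K = P̄·Hᵀ·S⁻¹ = [-813/1187 -732/1187; 601/1187 1623/1187]
x' = x̄ + K·y = [683/1187, 1818/1187]
P' = (I − K·H)·P̄ = [5367/1187 -8295/1187; -8295/1187 14787/1187]

x' = [683/1187, 1818/1187]
P' = [5367/1187 -8295/1187; -8295/1187 14787/1187]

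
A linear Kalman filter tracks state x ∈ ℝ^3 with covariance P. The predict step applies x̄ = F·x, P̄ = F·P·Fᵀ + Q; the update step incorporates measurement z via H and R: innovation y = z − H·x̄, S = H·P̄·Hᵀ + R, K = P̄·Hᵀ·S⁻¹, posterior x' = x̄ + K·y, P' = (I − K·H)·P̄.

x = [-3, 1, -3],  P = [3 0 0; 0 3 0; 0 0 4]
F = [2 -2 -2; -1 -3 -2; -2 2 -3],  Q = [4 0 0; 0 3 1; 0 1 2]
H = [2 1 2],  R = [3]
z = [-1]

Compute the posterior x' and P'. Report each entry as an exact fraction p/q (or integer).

x̄ = F·x = [-2, 6, 17]
P̄ = F·P·Fᵀ + Q = [44 28 0; 28 49 13; 0 13 62]
y = z − H·x̄ = [-37]
S = H·P̄·Hᵀ + R = [640]
K = P̄·Hᵀ·S⁻¹ = [29/160; 131/640; 137/640]
x' = x̄ + K·y = [-1393/160, -1007/640, 5811/640]
P' = (I − K·H)·P̄ = [919/40 681/160 -3973/160; 681/160 14199/640 -9627/640; -3973/160 -9627/640 20911/640]

x' = [-1393/160, -1007/640, 5811/640]
P' = [919/40 681/160 -3973/160; 681/160 14199/640 -9627/640; -3973/160 -9627/640 20911/640]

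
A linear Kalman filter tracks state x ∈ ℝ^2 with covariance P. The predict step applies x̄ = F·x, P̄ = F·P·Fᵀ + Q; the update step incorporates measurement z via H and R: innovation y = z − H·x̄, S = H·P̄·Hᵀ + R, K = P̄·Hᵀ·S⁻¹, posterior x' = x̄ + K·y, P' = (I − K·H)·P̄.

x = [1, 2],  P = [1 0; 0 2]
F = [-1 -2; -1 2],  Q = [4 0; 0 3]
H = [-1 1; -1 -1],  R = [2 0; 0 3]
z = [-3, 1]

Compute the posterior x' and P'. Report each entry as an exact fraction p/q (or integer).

x' = [125/191, -346/191]
P' = [613/573 65/573; 65/573 607/573]

x̄ = F·x = [-5, 3]
P̄ = F·P·Fᵀ + Q = [13 -7; -7 12]
y = z − H·x̄ = [-11, -1]
S = H·P̄·Hᵀ + R = [41 1; 1 14]
K = P̄·Hᵀ·S⁻¹ = [-274/573 -226/573; 271/573 -224/573]
x' = x̄ + K·y = [125/191, -346/191]
P' = (I − K·H)·P̄ = [613/573 65/573; 65/573 607/573]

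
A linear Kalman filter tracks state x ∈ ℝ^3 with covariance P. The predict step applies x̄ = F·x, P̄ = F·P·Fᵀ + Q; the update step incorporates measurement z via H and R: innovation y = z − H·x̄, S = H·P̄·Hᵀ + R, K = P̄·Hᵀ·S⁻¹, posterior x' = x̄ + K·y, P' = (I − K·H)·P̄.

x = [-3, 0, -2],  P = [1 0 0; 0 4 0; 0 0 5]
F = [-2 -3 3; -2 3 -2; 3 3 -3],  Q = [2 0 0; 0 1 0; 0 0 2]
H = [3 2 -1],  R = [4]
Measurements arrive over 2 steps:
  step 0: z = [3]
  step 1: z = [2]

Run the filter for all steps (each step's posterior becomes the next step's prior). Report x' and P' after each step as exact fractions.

step 0: x̄ = F·x = [0, 10, -3]
step 0: P̄ = F·P·Fᵀ + Q = [87 -62 -87; -62 61 60; -87 60 92]
step 0: y = z − H·x̄ = [-20]
step 0: S = H·P̄·Hᵀ + R = [661]
step 0: K = P̄·Hᵀ·S⁻¹ = [224/661; -124/661; -233/661]
step 0: x' = x̄ + K·y = [-4480/661, 9090/661, 2677/661]
step 0: P' = (I − K·H)·P̄ = [7331/661 -13206/661 -5315/661; -13206/661 24945/661 10768/661; -5315/661 10768/661 6523/661]
step 1: x̄ = F·x = [-10279/661, 30876/661, 5799/661]
step 1: P̄ = F·P·Fᵀ + Q = [25342/661 -62169/661 -15009/661; -62169/661 267318/661 18519/661; -15009/661 18519/661 14651/661]
step 1: y = z − H·x̄ = [-23794/661]
step 1: S = H·P̄·Hᵀ + R = [584595/661]
step 1: K = P̄·Hᵀ·S⁻¹ = [-11101/194865; 21974/38973; -4528/116919]
step 1: x' = x̄ + K·y = [-2630681/194865, 1029472/38973, 1188733/116919]
step 1: P' = (I − K·H)·P̄ = [2303869/64955 -852805/12991 -960985/38973; -852805/12991 1601278/12991 1844527/38973; -960985/38973 1844527/38973 2436409/116919]

step 0: x' = [-4480/661, 9090/661, 2677/661], P' = [7331/661 -13206/661 -5315/661; -13206/661 24945/661 10768/661; -5315/661 10768/661 6523/661]
step 1: x' = [-2630681/194865, 1029472/38973, 1188733/116919], P' = [2303869/64955 -852805/12991 -960985/38973; -852805/12991 1601278/12991 1844527/38973; -960985/38973 1844527/38973 2436409/116919]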